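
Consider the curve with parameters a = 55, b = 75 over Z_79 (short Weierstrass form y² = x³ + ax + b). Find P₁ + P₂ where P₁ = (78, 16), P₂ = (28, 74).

(56, 28)

(78, 16) + (28, 74). λ = (74 - 16)/(28 - 78) ≡ 58/29 mod 79. 29⁻¹ ≡ 30 (mod 79), so λ ≡ 2.
  x = λ² - 78 - 28 = 4 - 106 ≡ 56; y = λ·(78 - 56) - 16 ≡ 28. → (56, 28)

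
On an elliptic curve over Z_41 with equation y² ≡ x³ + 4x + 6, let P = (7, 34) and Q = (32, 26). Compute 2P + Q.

(40, 1)

First 2P:
Repeated addition: build up to 2P.
2P: tangent at (7, 34): λ = (3·7² + 4)/(2·34) ≡ 28/27. 27⁻¹ ≡ 38 (mod 41) since 27·38 = 1026 ≡ 1, so λ ≡ 28·38 ≡ 39.
  x = λ² - 7 - 7 = 1521 - 14 ≡ 31; y = λ·(7 - 31) - 34 ≡ 14. → (31, 14)
2P = (31, 14).
Finally 2P + Q:
(31, 14) + (32, 26). λ = (26 - 14)/(32 - 31) ≡ 12/1 mod 41. 1⁻¹ ≡ 1 (mod 41) since 1·1 = 1 ≡ 1, so λ ≡ 12.
  x = λ² - 31 - 32 = 144 - 63 ≡ 40; y = λ·(31 - 40) - 14 ≡ 1. → (40, 1)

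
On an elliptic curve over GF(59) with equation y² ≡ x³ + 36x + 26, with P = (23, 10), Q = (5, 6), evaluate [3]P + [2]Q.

(44, 51)

First 3P:
Repeated addition: build up to 3P.
2P: tangent at (23, 10): λ = (3·23² + 36)/(2·10) ≡ 30/20. 20⁻¹ ≡ 3 (mod 59), so λ ≡ 30·3 ≡ 31.
  x = λ² - 23 - 23 = 961 - 46 ≡ 30; y = λ·(23 - 30) - 10 ≡ 9. → (30, 9)
3P: (30, 9) + (23, 10). λ = (10 - 9)/(23 - 30) ≡ 1/52 mod 59. 52⁻¹ ≡ 42 (mod 59), so λ ≡ 42.
  x = λ² - 30 - 23 = 1764 - 53 ≡ 0; y = λ·(30 - 0) - 9 ≡ 12. → (0, 12)
3P = (0, 12).
Next 2Q:
Repeated addition: build up to 2Q.
2Q: tangent at (5, 6): λ = (3·5² + 36)/(2·6) ≡ 52/12. 12⁻¹ ≡ 5 (mod 59) since 12·5 = 60 ≡ 1, so λ ≡ 52·5 ≡ 24.
  x = λ² - 5 - 5 = 576 - 10 ≡ 35; y = λ·(5 - 35) - 6 ≡ 41. → (35, 41)
2Q = (35, 41).
Finally 3P + 2Q:
(0, 12) + (35, 41). λ = (41 - 12)/(35 - 0) ≡ 29/35 mod 59. 35⁻¹ ≡ 27 (mod 59) since 35·27 = 945 ≡ 1, so λ ≡ 16.
  x = λ² - 0 - 35 = 256 - 35 ≡ 44; y = λ·(0 - 44) - 12 ≡ 51. → (44, 51)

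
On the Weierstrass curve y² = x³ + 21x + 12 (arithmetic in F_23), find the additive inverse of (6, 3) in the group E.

(6, 20)

-(6, 3) = (6, -3 mod 23) = (6, 20).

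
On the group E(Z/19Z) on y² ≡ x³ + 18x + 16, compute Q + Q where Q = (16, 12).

(11, 14)

tangent at (16, 12): λ = (3·16² + 18)/(2·12) ≡ 7/5. 5⁻¹ ≡ 4 (mod 19), so λ ≡ 7·4 ≡ 9.
  x = λ² - 16 - 16 = 81 - 32 ≡ 11; y = λ·(16 - 11) - 12 ≡ 14. → (11, 14)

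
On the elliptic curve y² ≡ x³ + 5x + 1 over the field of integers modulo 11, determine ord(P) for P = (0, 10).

2P: tangent at (0, 10): λ = (3·0² + 5)/(2·10) ≡ 5/9. 9⁻¹ ≡ 5 (mod 11), so λ ≡ 5·5 ≡ 3.
  x = λ² - 0 - 0 = 9 - 0 ≡ 9; y = λ·(0 - 9) - 10 ≡ 7. → (9, 7)
3P: (9, 7) + (0, 10). λ = (10 - 7)/(0 - 9) ≡ 3/2 mod 11. 2⁻¹ ≡ 6 (mod 11) since 2·6 = 12 ≡ 1, so λ ≡ 7.
  x = λ² - 9 - 0 = 49 - 9 ≡ 7; y = λ·(9 - 7) - 7 ≡ 7. → (7, 7)
4P: (7, 7) + (0, 10). λ = (10 - 7)/(0 - 7) ≡ 3/4 mod 11. 4⁻¹ ≡ 3 (mod 11), so λ ≡ 9.
  x = λ² - 7 - 0 = 81 - 7 ≡ 8; y = λ·(7 - 8) - 7 ≡ 6. → (8, 6)
5P: (8, 6) + (0, 10). λ = (10 - 6)/(0 - 8) ≡ 4/3 mod 11. 3⁻¹ ≡ 4 (mod 11), so λ ≡ 5.
  x = λ² - 8 - 0 = 25 - 8 ≡ 6; y = λ·(8 - 6) - 6 ≡ 4. → (6, 4)
6P: (6, 4) + (0, 10). λ = (10 - 4)/(0 - 6) ≡ 6/5 mod 11. 5⁻¹ ≡ 9 (mod 11), so λ ≡ 10.
  x = λ² - 6 - 0 = 100 - 6 ≡ 6; y = λ·(6 - 6) - 4 ≡ 7. → (6, 7)
7P: (6, 7) + (0, 10). λ = (10 - 7)/(0 - 6) ≡ 3/5 mod 11. 5⁻¹ ≡ 9 (mod 11) since 5·9 = 45 ≡ 1, so λ ≡ 5.
  x = λ² - 6 - 0 = 25 - 6 ≡ 8; y = λ·(6 - 8) - 7 ≡ 5. → (8, 5)
8P: (8, 5) + (0, 10). λ = (10 - 5)/(0 - 8) ≡ 5/3 mod 11. 3⁻¹ ≡ 4 (mod 11), so λ ≡ 9.
  x = λ² - 8 - 0 = 81 - 8 ≡ 7; y = λ·(8 - 7) - 5 ≡ 4. → (7, 4)
9P: (7, 4) + (0, 10). λ = (10 - 4)/(0 - 7) ≡ 6/4 mod 11. 4⁻¹ ≡ 3 (mod 11), so λ ≡ 7.
  x = λ² - 7 - 0 = 49 - 7 ≡ 9; y = λ·(7 - 9) - 4 ≡ 4. → (9, 4)
10P: (9, 4) + (0, 10). λ = (10 - 4)/(0 - 9) ≡ 6/2 mod 11. 2⁻¹ ≡ 6 (mod 11), so λ ≡ 3.
  x = λ² - 9 - 0 = 9 - 9 ≡ 0; y = λ·(9 - 0) - 4 ≡ 1. → (0, 1)
11P: (0, 1) + (0, 10): same x and y₁ ≡ -y₂, so the sum is 𝒪.
11P = 𝒪, so the order is 11.

11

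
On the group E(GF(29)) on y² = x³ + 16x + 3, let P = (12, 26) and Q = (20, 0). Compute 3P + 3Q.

(14, 10)

First 3P:
Repeated addition: build up to 3P.
2P: tangent at (12, 26): λ = (3·12² + 16)/(2·26) ≡ 13/23. 23⁻¹ ≡ 24 (mod 29) since 23·24 = 552 ≡ 1, so λ ≡ 13·24 ≡ 22.
  x = λ² - 12 - 12 = 484 - 24 ≡ 25; y = λ·(12 - 25) - 26 ≡ 7. → (25, 7)
3P: (25, 7) + (12, 26). λ = (26 - 7)/(12 - 25) ≡ 19/16 mod 29. 16⁻¹ ≡ 20 (mod 29) since 16·20 = 320 ≡ 1, so λ ≡ 3.
  x = λ² - 25 - 12 = 9 - 37 ≡ 1; y = λ·(25 - 1) - 7 ≡ 7. → (1, 7)
3P = (1, 7).
Next 3Q:
Repeated addition: build up to 3Q.
2Q: (20, 0) + (20, 0): same x and y₁ ≡ -y₂, so the sum is the point at infinity.
3Q: the point at infinity + (20, 0) = (20, 0) (identity).
3Q = (20, 0).
Finally 3P + 3Q:
(1, 7) + (20, 0). λ = (0 - 7)/(20 - 1) ≡ 22/19 mod 29. 19⁻¹ ≡ 26 (mod 29), so λ ≡ 21.
  x = λ² - 1 - 20 = 441 - 21 ≡ 14; y = λ·(1 - 14) - 7 ≡ 10. → (14, 10)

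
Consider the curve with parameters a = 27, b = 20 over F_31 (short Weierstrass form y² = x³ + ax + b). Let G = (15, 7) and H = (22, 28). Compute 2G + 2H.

First 2G:
Repeated addition: build up to 2G.
2G: tangent at (15, 7): λ = (3·15² + 27)/(2·7) ≡ 20/14. 14⁻¹ ≡ 20 (mod 31) since 14·20 = 280 ≡ 1, so λ ≡ 20·20 ≡ 28.
  x = λ² - 15 - 15 = 784 - 30 ≡ 10; y = λ·(15 - 10) - 7 ≡ 9. → (10, 9)
2G = (10, 9).
Next 2H:
Repeated addition: build up to 2H.
2H: tangent at (22, 28): λ = (3·22² + 27)/(2·28) ≡ 22/25. 25⁻¹ ≡ 5 (mod 31) since 25·5 = 125 ≡ 1, so λ ≡ 22·5 ≡ 17.
  x = λ² - 22 - 22 = 289 - 44 ≡ 28; y = λ·(22 - 28) - 28 ≡ 25. → (28, 25)
2H = (28, 25).
Finally 2G + 2H:
(10, 9) + (28, 25). λ = (25 - 9)/(28 - 10) ≡ 16/18 mod 31. 18⁻¹ ≡ 19 (mod 31) since 18·19 = 342 ≡ 1, so λ ≡ 25.
  x = λ² - 10 - 28 = 625 - 38 ≡ 29; y = λ·(10 - 29) - 9 ≡ 12. → (29, 12)

(29, 12)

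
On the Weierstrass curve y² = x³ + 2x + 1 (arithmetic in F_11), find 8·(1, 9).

O

Write Q = (1, 9).
Repeated addition: build up to 8Q.
2Q: tangent at (1, 9): λ = (3·1² + 2)/(2·9) ≡ 5/7. 7⁻¹ ≡ 8 (mod 11), so λ ≡ 5·8 ≡ 7.
  x = λ² - 1 - 1 = 49 - 2 ≡ 3; y = λ·(1 - 3) - 9 ≡ 10. → (3, 10)
3Q: (3, 10) + (1, 9). λ = (9 - 10)/(1 - 3) ≡ 10/9 mod 11. 9⁻¹ ≡ 5 (mod 11), so λ ≡ 6.
  x = λ² - 3 - 1 = 36 - 4 ≡ 10; y = λ·(3 - 10) - 10 ≡ 3. → (10, 3)
4Q: (10, 3) + (1, 9). λ = (9 - 3)/(1 - 10) ≡ 6/2 mod 11. 2⁻¹ ≡ 6 (mod 11), so λ ≡ 3.
  x = λ² - 10 - 1 = 9 - 11 ≡ 9; y = λ·(10 - 9) - 3 ≡ 0. → (9, 0)
5Q: (9, 0) + (1, 9). λ = (9 - 0)/(1 - 9) ≡ 9/3 mod 11. 3⁻¹ ≡ 4 (mod 11), so λ ≡ 3.
  x = λ² - 9 - 1 = 9 - 10 ≡ 10; y = λ·(9 - 10) - 0 ≡ 8. → (10, 8)
6Q: (10, 8) + (1, 9). λ = (9 - 8)/(1 - 10) ≡ 1/2 mod 11. 2⁻¹ ≡ 6 (mod 11), so λ ≡ 6.
  x = λ² - 10 - 1 = 36 - 11 ≡ 3; y = λ·(10 - 3) - 8 ≡ 1. → (3, 1)
7Q: (3, 1) + (1, 9). λ = (9 - 1)/(1 - 3) ≡ 8/9 mod 11. 9⁻¹ ≡ 5 (mod 11), so λ ≡ 7.
  x = λ² - 3 - 1 = 49 - 4 ≡ 1; y = λ·(3 - 1) - 1 ≡ 2. → (1, 2)
8Q: (1, 2) + (1, 9): same x and y₁ ≡ -y₂, so the sum is ∞.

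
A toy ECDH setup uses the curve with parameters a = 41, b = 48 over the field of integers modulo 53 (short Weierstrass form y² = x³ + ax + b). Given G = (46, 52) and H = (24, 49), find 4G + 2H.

(15, 40)

First 4G:
Double-and-add on 4 = (100)₂. Start with G = (46, 52) for the leading 1-bit.
double: tangent at (46, 52): λ = (3·46² + 41)/(2·52) ≡ 29/51. 51⁻¹ ≡ 26 (mod 53) since 51·26 = 1326 ≡ 1, so λ ≡ 29·26 ≡ 12.
  x = λ² - 46 - 46 = 144 - 92 ≡ 52; y = λ·(46 - 52) - 52 ≡ 35. → (52, 35)
double: tangent at (52, 35): λ = (3·52² + 41)/(2·35) ≡ 44/17. 17⁻¹ ≡ 25 (mod 53), so λ ≡ 44·25 ≡ 40.
  x = λ² - 52 - 52 = 1600 - 104 ≡ 12; y = λ·(52 - 12) - 35 ≡ 28. → (12, 28)
4G = (12, 28).
Next 2H:
Repeated addition: build up to 2H.
2H: tangent at (24, 49): λ = (3·24² + 41)/(2·49) ≡ 20/45. 45⁻¹ ≡ 33 (mod 53), so λ ≡ 20·33 ≡ 24.
  x = λ² - 24 - 24 = 576 - 48 ≡ 51; y = λ·(24 - 51) - 49 ≡ 45. → (51, 45)
2H = (51, 45).
Finally 4G + 2H:
(12, 28) + (51, 45). λ = (45 - 28)/(51 - 12) ≡ 17/39 mod 53. 39⁻¹ ≡ 34 (mod 53), so λ ≡ 48.
  x = λ² - 12 - 51 = 2304 - 63 ≡ 15; y = λ·(12 - 15) - 28 ≡ 40. → (15, 40)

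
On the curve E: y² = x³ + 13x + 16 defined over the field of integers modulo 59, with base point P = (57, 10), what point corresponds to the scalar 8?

(12, 22)

Double-and-add on 8 = (1000)₂. Start with P = (57, 10) for the leading 1-bit.
double: tangent at (57, 10): λ = (3·57² + 13)/(2·10) ≡ 25/20. 20⁻¹ ≡ 3 (mod 59), so λ ≡ 25·3 ≡ 16.
  x = λ² - 57 - 57 = 256 - 114 ≡ 24; y = λ·(57 - 24) - 10 ≡ 46. → (24, 46)
double: tangent at (24, 46): λ = (3·24² + 13)/(2·46) ≡ 30/33. 33⁻¹ ≡ 34 (mod 59), so λ ≡ 30·34 ≡ 17.
  x = λ² - 24 - 24 = 289 - 48 ≡ 5; y = λ·(24 - 5) - 46 ≡ 41. → (5, 41)
double: tangent at (5, 41): λ = (3·5² + 13)/(2·41) ≡ 29/23. 23⁻¹ ≡ 18 (mod 59), so λ ≡ 29·18 ≡ 50.
  x = λ² - 5 - 5 = 2500 - 10 ≡ 12; y = λ·(5 - 12) - 41 ≡ 22. → (12, 22)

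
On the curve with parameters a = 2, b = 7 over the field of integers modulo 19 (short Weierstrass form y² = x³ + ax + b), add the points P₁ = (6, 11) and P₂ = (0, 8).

(18, 2)

(6, 11) + (0, 8). λ = (8 - 11)/(0 - 6) ≡ 16/13 mod 19. 13⁻¹ ≡ 3 (mod 19) since 13·3 = 39 ≡ 1, so λ ≡ 10.
  x = λ² - 6 - 0 = 100 - 6 ≡ 18; y = λ·(6 - 18) - 11 ≡ 2. → (18, 2)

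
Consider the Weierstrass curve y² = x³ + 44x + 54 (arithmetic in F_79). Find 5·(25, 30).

(10, 54)

Write P = (25, 30).
Double-and-add on 5 = (101)₂. Start with P = (25, 30) for the leading 1-bit.
double: tangent at (25, 30): λ = (3·25² + 44)/(2·30) ≡ 23/60. 60⁻¹ ≡ 54 (mod 79) since 60·54 = 3240 ≡ 1, so λ ≡ 23·54 ≡ 57.
  x = λ² - 25 - 25 = 3249 - 50 ≡ 39; y = λ·(25 - 39) - 30 ≡ 41. → (39, 41)
double: tangent at (39, 41): λ = (3·39² + 44)/(2·41) ≡ 25/3. 3⁻¹ ≡ 53 (mod 79), so λ ≡ 25·53 ≡ 61.
  x = λ² - 39 - 39 = 3721 - 78 ≡ 9; y = λ·(39 - 9) - 41 ≡ 51. → (9, 51)
add P: (9, 51) + (25, 30). λ = (30 - 51)/(25 - 9) ≡ 58/16 mod 79. 16⁻¹ ≡ 5 (mod 79), so λ ≡ 53.
  x = λ² - 9 - 25 = 2809 - 34 ≡ 10; y = λ·(9 - 10) - 51 ≡ 54. → (10, 54)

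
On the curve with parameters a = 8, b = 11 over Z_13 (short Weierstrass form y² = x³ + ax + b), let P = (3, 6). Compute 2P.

tangent at (3, 6): λ = (3·3² + 8)/(2·6) ≡ 9/12. 12⁻¹ ≡ 12 (mod 13), so λ ≡ 9·12 ≡ 4.
  x = λ² - 3 - 3 = 16 - 6 ≡ 10; y = λ·(3 - 10) - 6 ≡ 5. → (10, 5)

(10, 5)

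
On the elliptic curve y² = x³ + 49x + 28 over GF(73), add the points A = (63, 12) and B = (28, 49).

(63, 12) + (28, 49). λ = (49 - 12)/(28 - 63) ≡ 37/38 mod 73. 38⁻¹ ≡ 25 (mod 73) since 38·25 = 950 ≡ 1, so λ ≡ 49.
  x = λ² - 63 - 28 = 2401 - 91 ≡ 47; y = λ·(63 - 47) - 12 ≡ 42. → (47, 42)

(47, 42)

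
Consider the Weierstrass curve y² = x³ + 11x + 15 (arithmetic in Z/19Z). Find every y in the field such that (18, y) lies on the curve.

x³ + 11x + 15 = 6045 ≡ 3 (mod 19).
3 is a non-residue mod 19; no y exists.

none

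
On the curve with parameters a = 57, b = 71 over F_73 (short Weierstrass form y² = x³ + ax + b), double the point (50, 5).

(40, 33)

tangent at (50, 5): λ = (3·50² + 57)/(2·5) ≡ 38/10. 10⁻¹ ≡ 22 (mod 73) since 10·22 = 220 ≡ 1, so λ ≡ 38·22 ≡ 33.
  x = λ² - 50 - 50 = 1089 - 100 ≡ 40; y = λ·(50 - 40) - 5 ≡ 33. → (40, 33)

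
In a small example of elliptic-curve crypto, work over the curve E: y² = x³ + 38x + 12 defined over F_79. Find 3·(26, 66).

(14, 7)

Write G = (26, 66).
Repeated addition: build up to 3G.
2G: tangent at (26, 66): λ = (3·26² + 38)/(2·66) ≡ 12/53. 53⁻¹ ≡ 3 (mod 79), so λ ≡ 12·3 ≡ 36.
  x = λ² - 26 - 26 = 1296 - 52 ≡ 59; y = λ·(26 - 59) - 66 ≡ 10. → (59, 10)
3G: (59, 10) + (26, 66). λ = (66 - 10)/(26 - 59) ≡ 56/46 mod 79. 46⁻¹ ≡ 67 (mod 79) since 46·67 = 3082 ≡ 1, so λ ≡ 39.
  x = λ² - 59 - 26 = 1521 - 85 ≡ 14; y = λ·(59 - 14) - 10 ≡ 7. → (14, 7)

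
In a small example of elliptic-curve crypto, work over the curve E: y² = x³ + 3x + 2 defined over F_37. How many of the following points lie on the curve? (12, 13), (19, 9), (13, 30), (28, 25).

0

(12, 13): 13² ≡ 21, rhs ≡ 27 → off.
(19, 9): 9² ≡ 7, rhs ≡ 36 → off.
(13, 30): 30² ≡ 12, rhs ≡ 18 → off.
(28, 25): 25² ≡ 33, rhs ≡ 23 → off.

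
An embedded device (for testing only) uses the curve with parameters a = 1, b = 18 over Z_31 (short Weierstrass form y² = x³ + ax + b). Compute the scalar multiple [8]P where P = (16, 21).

Repeated addition: build up to 8P.
2P: tangent at (16, 21): λ = (3·16² + 1)/(2·21) ≡ 25/11. 11⁻¹ ≡ 17 (mod 31), so λ ≡ 25·17 ≡ 22.
  x = λ² - 16 - 16 = 484 - 32 ≡ 18; y = λ·(16 - 18) - 21 ≡ 28. → (18, 28)
3P: (18, 28) + (16, 21). λ = (21 - 28)/(16 - 18) ≡ 24/29 mod 31. 29⁻¹ ≡ 15 (mod 31) since 29·15 = 435 ≡ 1, so λ ≡ 19.
  x = λ² - 18 - 16 = 361 - 34 ≡ 17; y = λ·(18 - 17) - 28 ≡ 22. → (17, 22)
4P: (17, 22) + (16, 21). λ = (21 - 22)/(16 - 17) ≡ 30/30 mod 31. 30⁻¹ ≡ 30 (mod 31) since 30·30 = 900 ≡ 1, so λ ≡ 1.
  x = λ² - 17 - 16 = 1 - 33 ≡ 30; y = λ·(17 - 30) - 22 ≡ 27. → (30, 27)
5P: (30, 27) + (16, 21). λ = (21 - 27)/(16 - 30) ≡ 25/17 mod 31. 17⁻¹ ≡ 11 (mod 31) since 17·11 = 187 ≡ 1, so λ ≡ 27.
  x = λ² - 30 - 16 = 729 - 46 ≡ 1; y = λ·(30 - 1) - 27 ≡ 12. → (1, 12)
6P: (1, 12) + (16, 21). λ = (21 - 12)/(16 - 1) ≡ 9/15 mod 31. 15⁻¹ ≡ 29 (mod 31) since 15·29 = 435 ≡ 1, so λ ≡ 13.
  x = λ² - 1 - 16 = 169 - 17 ≡ 28; y = λ·(1 - 28) - 12 ≡ 9. → (28, 9)
7P: (28, 9) + (16, 21). λ = (21 - 9)/(16 - 28) ≡ 12/19 mod 31. 19⁻¹ ≡ 18 (mod 31), so λ ≡ 30.
  x = λ² - 28 - 16 = 900 - 44 ≡ 19; y = λ·(28 - 19) - 9 ≡ 13. → (19, 13)
8P: (19, 13) + (16, 21). λ = (21 - 13)/(16 - 19) ≡ 8/28 mod 31. 28⁻¹ ≡ 10 (mod 31), so λ ≡ 18.
  x = λ² - 19 - 16 = 324 - 35 ≡ 10; y = λ·(19 - 10) - 13 ≡ 25. → (10, 25)

(10, 25)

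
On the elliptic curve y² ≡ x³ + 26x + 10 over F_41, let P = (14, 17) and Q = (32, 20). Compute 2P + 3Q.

First 2P:
Repeated addition: build up to 2P.
2P: tangent at (14, 17): λ = (3·14² + 26)/(2·17) ≡ 40/34. 34⁻¹ ≡ 35 (mod 41), so λ ≡ 40·35 ≡ 6.
  x = λ² - 14 - 14 = 36 - 28 ≡ 8; y = λ·(14 - 8) - 17 ≡ 19. → (8, 19)
2P = (8, 19).
Next 3Q:
Repeated addition: build up to 3Q.
2Q: tangent at (32, 20): λ = (3·32² + 26)/(2·20) ≡ 23/40. 40⁻¹ ≡ 40 (mod 41), so λ ≡ 23·40 ≡ 18.
  x = λ² - 32 - 32 = 324 - 64 ≡ 14; y = λ·(32 - 14) - 20 ≡ 17. → (14, 17)
3Q: (14, 17) + (32, 20). λ = (20 - 17)/(32 - 14) ≡ 3/18 mod 41. 18⁻¹ ≡ 16 (mod 41) since 18·16 = 288 ≡ 1, so λ ≡ 7.
  x = λ² - 14 - 32 = 49 - 46 ≡ 3; y = λ·(14 - 3) - 17 ≡ 19. → (3, 19)
3Q = (3, 19).
Finally 2P + 3Q:
(8, 19) + (3, 19). λ = (19 - 19)/(3 - 8) ≡ 0/36 mod 41. 36⁻¹ ≡ 8 (mod 41) since 36·8 = 288 ≡ 1, so λ ≡ 0.
  x = λ² - 8 - 3 = 0 - 11 ≡ 30; y = λ·(8 - 30) - 19 ≡ 22. → (30, 22)

(30, 22)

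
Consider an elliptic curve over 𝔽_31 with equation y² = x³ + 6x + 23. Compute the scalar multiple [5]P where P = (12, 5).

Repeated addition: build up to 5P.
2P: tangent at (12, 5): λ = (3·12² + 6)/(2·5) ≡ 4/10. 10⁻¹ ≡ 28 (mod 31), so λ ≡ 4·28 ≡ 19.
  x = λ² - 12 - 12 = 361 - 24 ≡ 27; y = λ·(12 - 27) - 5 ≡ 20. → (27, 20)
3P: (27, 20) + (12, 5). λ = (5 - 20)/(12 - 27) ≡ 16/16 mod 31. 16⁻¹ ≡ 2 (mod 31), so λ ≡ 1.
  x = λ² - 27 - 12 = 1 - 39 ≡ 24; y = λ·(27 - 24) - 20 ≡ 14. → (24, 14)
4P: (24, 14) + (12, 5). λ = (5 - 14)/(12 - 24) ≡ 22/19 mod 31. 19⁻¹ ≡ 18 (mod 31), so λ ≡ 24.
  x = λ² - 24 - 12 = 576 - 36 ≡ 13; y = λ·(24 - 13) - 14 ≡ 2. → (13, 2)
5P: (13, 2) + (12, 5). λ = (5 - 2)/(12 - 13) ≡ 3/30 mod 31. 30⁻¹ ≡ 30 (mod 31) since 30·30 = 900 ≡ 1, so λ ≡ 28.
  x = λ² - 13 - 12 = 784 - 25 ≡ 15; y = λ·(13 - 15) - 2 ≡ 4. → (15, 4)

(15, 4)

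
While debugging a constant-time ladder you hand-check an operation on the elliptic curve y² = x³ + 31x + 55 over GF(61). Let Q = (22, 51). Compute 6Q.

Repeated addition: build up to 6Q.
2Q: tangent at (22, 51): λ = (3·22² + 31)/(2·51) ≡ 19/41. 41⁻¹ ≡ 3 (mod 61), so λ ≡ 19·3 ≡ 57.
  x = λ² - 22 - 22 = 3249 - 44 ≡ 33; y = λ·(22 - 33) - 51 ≡ 54. → (33, 54)
3Q: (33, 54) + (22, 51). λ = (51 - 54)/(22 - 33) ≡ 58/50 mod 61. 50⁻¹ ≡ 11 (mod 61) since 50·11 = 550 ≡ 1, so λ ≡ 28.
  x = λ² - 33 - 22 = 784 - 55 ≡ 58; y = λ·(33 - 58) - 54 ≡ 39. → (58, 39)
4Q: (58, 39) + (22, 51). λ = (51 - 39)/(22 - 58) ≡ 12/25 mod 61. 25⁻¹ ≡ 22 (mod 61) since 25·22 = 550 ≡ 1, so λ ≡ 20.
  x = λ² - 58 - 22 = 400 - 80 ≡ 15; y = λ·(58 - 15) - 39 ≡ 28. → (15, 28)
5Q: (15, 28) + (22, 51). λ = (51 - 28)/(22 - 15) ≡ 23/7 mod 61. 7⁻¹ ≡ 35 (mod 61), so λ ≡ 12.
  x = λ² - 15 - 22 = 144 - 37 ≡ 46; y = λ·(15 - 46) - 28 ≡ 27. → (46, 27)
6Q: (46, 27) + (22, 51). λ = (51 - 27)/(22 - 46) ≡ 24/37 mod 61. 37⁻¹ ≡ 33 (mod 61), so λ ≡ 60.
  x = λ² - 46 - 22 = 3600 - 68 ≡ 55; y = λ·(46 - 55) - 27 ≡ 43. → (55, 43)

(55, 43)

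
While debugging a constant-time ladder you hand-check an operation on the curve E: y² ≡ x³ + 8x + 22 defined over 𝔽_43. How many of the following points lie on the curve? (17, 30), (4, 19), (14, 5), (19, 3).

1

(17, 30): 30² ≡ 40, rhs ≡ 40 → on.
(4, 19): 19² ≡ 17, rhs ≡ 32 → off.
(14, 5): 5² ≡ 25, rhs ≡ 40 → off.
(19, 3): 3² ≡ 9, rhs ≡ 24 → off.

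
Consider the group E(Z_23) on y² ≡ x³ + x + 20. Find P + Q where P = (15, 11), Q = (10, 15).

(15, 11) + (10, 15). λ = (15 - 11)/(10 - 15) ≡ 4/18 mod 23. 18⁻¹ ≡ 9 (mod 23), so λ ≡ 13.
  x = λ² - 15 - 10 = 169 - 25 ≡ 6; y = λ·(15 - 6) - 11 ≡ 14. → (6, 14)

(6, 14)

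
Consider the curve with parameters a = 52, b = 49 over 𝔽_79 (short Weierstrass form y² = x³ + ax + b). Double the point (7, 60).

tangent at (7, 60): λ = (3·7² + 52)/(2·60) ≡ 41/41. 41⁻¹ ≡ 27 (mod 79), so λ ≡ 41·27 ≡ 1.
  x = λ² - 7 - 7 = 1 - 14 ≡ 66; y = λ·(7 - 66) - 60 ≡ 39. → (66, 39)

(66, 39)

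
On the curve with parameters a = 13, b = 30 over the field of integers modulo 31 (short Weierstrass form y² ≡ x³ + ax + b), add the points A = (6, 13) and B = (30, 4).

(6, 13) + (30, 4). λ = (4 - 13)/(30 - 6) ≡ 22/24 mod 31. 24⁻¹ ≡ 22 (mod 31), so λ ≡ 19.
  x = λ² - 6 - 30 = 361 - 36 ≡ 15; y = λ·(6 - 15) - 13 ≡ 2. → (15, 2)

(15, 2)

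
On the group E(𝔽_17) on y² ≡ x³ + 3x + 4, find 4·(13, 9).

Write G = (13, 9).
Double-and-add on 4 = (100)₂. Start with G = (13, 9) for the leading 1-bit.
double: tangent at (13, 9): λ = (3·13² + 3)/(2·9) ≡ 0/1. 1⁻¹ ≡ 1 (mod 17), so λ ≡ 0·1 ≡ 0.
  x = λ² - 13 - 13 = 0 - 26 ≡ 8; y = λ·(13 - 8) - 9 ≡ 8. → (8, 8)
double: tangent at (8, 8): λ = (3·8² + 3)/(2·8) ≡ 8/16. 16⁻¹ ≡ 16 (mod 17), so λ ≡ 8·16 ≡ 9.
  x = λ² - 8 - 8 = 81 - 16 ≡ 14; y = λ·(8 - 14) - 8 ≡ 6. → (14, 6)

(14, 6)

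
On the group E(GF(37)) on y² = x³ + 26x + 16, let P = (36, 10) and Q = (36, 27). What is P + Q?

The two points share x = 36 and their y-coordinates satisfy 10 + 27 ≡ 0 (mod 37), so they are inverses. Their sum is O.

O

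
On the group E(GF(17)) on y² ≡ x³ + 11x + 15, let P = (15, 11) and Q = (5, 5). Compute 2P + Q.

First 2P:
Repeated addition: build up to 2P.
2P: tangent at (15, 11): λ = (3·15² + 11)/(2·11) ≡ 6/5. 5⁻¹ ≡ 7 (mod 17), so λ ≡ 6·7 ≡ 8.
  x = λ² - 15 - 15 = 64 - 30 ≡ 0; y = λ·(15 - 0) - 11 ≡ 7. → (0, 7)
2P = (0, 7).
Finally 2P + Q:
(0, 7) + (5, 5). λ = (5 - 7)/(5 - 0) ≡ 15/5 mod 17. 5⁻¹ ≡ 7 (mod 17), so λ ≡ 3.
  x = λ² - 0 - 5 = 9 - 5 ≡ 4; y = λ·(0 - 4) - 7 ≡ 15. → (4, 15)

(4, 15)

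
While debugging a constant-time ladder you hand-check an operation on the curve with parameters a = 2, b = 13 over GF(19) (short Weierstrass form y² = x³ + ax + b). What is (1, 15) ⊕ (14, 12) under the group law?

(1, 15) + (14, 12). λ = (12 - 15)/(14 - 1) ≡ 16/13 mod 19. 13⁻¹ ≡ 3 (mod 19), so λ ≡ 10.
  x = λ² - 1 - 14 = 100 - 15 ≡ 9; y = λ·(1 - 9) - 15 ≡ 0. → (9, 0)

(9, 0)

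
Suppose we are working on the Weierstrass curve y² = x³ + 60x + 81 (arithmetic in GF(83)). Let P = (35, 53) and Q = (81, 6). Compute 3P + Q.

First 3P:
Repeated addition: build up to 3P.
2P: tangent at (35, 53): λ = (3·35² + 60)/(2·53) ≡ 0/23. 23⁻¹ ≡ 65 (mod 83), so λ ≡ 0·65 ≡ 0.
  x = λ² - 35 - 35 = 0 - 70 ≡ 13; y = λ·(35 - 13) - 53 ≡ 30. → (13, 30)
3P: (13, 30) + (35, 53). λ = (53 - 30)/(35 - 13) ≡ 23/22 mod 83. 22⁻¹ ≡ 34 (mod 83), so λ ≡ 35.
  x = λ² - 13 - 35 = 1225 - 48 ≡ 15; y = λ·(13 - 15) - 30 ≡ 66. → (15, 66)
3P = (15, 66).
Finally 3P + Q:
(15, 66) + (81, 6). λ = (6 - 66)/(81 - 15) ≡ 23/66 mod 83. 66⁻¹ ≡ 39 (mod 83), so λ ≡ 67.
  x = λ² - 15 - 81 = 4489 - 96 ≡ 77; y = λ·(15 - 77) - 66 ≡ 13. → (77, 13)

(77, 13)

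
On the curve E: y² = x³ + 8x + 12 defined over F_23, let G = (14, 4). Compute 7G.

O

Double-and-add on 7 = (111)₂. Start with G = (14, 4) for the leading 1-bit.
double: tangent at (14, 4): λ = (3·14² + 8)/(2·4) ≡ 21/8. 8⁻¹ ≡ 3 (mod 23) since 8·3 = 24 ≡ 1, so λ ≡ 21·3 ≡ 17.
  x = λ² - 14 - 14 = 289 - 28 ≡ 8; y = λ·(14 - 8) - 4 ≡ 6. → (8, 6)
add G: (8, 6) + (14, 4). λ = (4 - 6)/(14 - 8) ≡ 21/6 mod 23. 6⁻¹ ≡ 4 (mod 23), so λ ≡ 15.
  x = λ² - 8 - 14 = 225 - 22 ≡ 19; y = λ·(8 - 19) - 6 ≡ 13. → (19, 13)
double: tangent at (19, 13): λ = (3·19² + 8)/(2·13) ≡ 10/3. 3⁻¹ ≡ 8 (mod 23) since 3·8 = 24 ≡ 1, so λ ≡ 10·8 ≡ 11.
  x = λ² - 19 - 19 = 121 - 38 ≡ 14; y = λ·(19 - 14) - 13 ≡ 19. → (14, 19)
add G: (14, 19) + (14, 4): same x and y₁ ≡ -y₂, so the sum is ∞.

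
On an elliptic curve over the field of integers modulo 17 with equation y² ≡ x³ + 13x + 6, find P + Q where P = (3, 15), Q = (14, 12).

(13, 14)

(3, 15) + (14, 12). λ = (12 - 15)/(14 - 3) ≡ 14/11 mod 17. 11⁻¹ ≡ 14 (mod 17) since 11·14 = 154 ≡ 1, so λ ≡ 9.
  x = λ² - 3 - 14 = 81 - 17 ≡ 13; y = λ·(3 - 13) - 15 ≡ 14. → (13, 14)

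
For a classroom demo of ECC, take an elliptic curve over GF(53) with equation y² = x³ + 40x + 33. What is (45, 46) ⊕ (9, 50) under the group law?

(35, 0)

(45, 46) + (9, 50). λ = (50 - 46)/(9 - 45) ≡ 4/17 mod 53. 17⁻¹ ≡ 25 (mod 53) since 17·25 = 425 ≡ 1, so λ ≡ 47.
  x = λ² - 45 - 9 = 2209 - 54 ≡ 35; y = λ·(45 - 35) - 46 ≡ 0. → (35, 0)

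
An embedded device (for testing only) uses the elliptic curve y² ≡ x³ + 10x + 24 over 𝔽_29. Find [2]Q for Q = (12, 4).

(18, 27)

tangent at (12, 4): λ = (3·12² + 10)/(2·4) ≡ 7/8. 8⁻¹ ≡ 11 (mod 29), so λ ≡ 7·11 ≡ 19.
  x = λ² - 12 - 12 = 361 - 24 ≡ 18; y = λ·(12 - 18) - 4 ≡ 27. → (18, 27)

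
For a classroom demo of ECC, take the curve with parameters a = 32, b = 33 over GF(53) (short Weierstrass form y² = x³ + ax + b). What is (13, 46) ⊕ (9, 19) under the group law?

(13, 46) + (9, 19). λ = (19 - 46)/(9 - 13) ≡ 26/49 mod 53. 49⁻¹ ≡ 13 (mod 53), so λ ≡ 20.
  x = λ² - 13 - 9 = 400 - 22 ≡ 7; y = λ·(13 - 7) - 46 ≡ 21. → (7, 21)

(7, 21)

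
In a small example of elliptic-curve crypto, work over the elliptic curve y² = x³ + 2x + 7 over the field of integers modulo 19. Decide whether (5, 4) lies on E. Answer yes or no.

no

y² = 4² ≡ 16; x³ + 2x + 7 = 142 ≡ 9 (mod 19). 16 ≠ 9.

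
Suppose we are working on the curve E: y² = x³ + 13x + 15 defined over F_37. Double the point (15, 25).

tangent at (15, 25): λ = (3·15² + 13)/(2·25) ≡ 22/13. 13⁻¹ ≡ 20 (mod 37), so λ ≡ 22·20 ≡ 33.
  x = λ² - 15 - 15 = 1089 - 30 ≡ 23; y = λ·(15 - 23) - 25 ≡ 7. → (23, 7)

(23, 7)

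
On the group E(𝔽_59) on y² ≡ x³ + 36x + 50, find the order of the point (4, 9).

4

2P: tangent at (4, 9): λ = (3·4² + 36)/(2·9) ≡ 25/18. 18⁻¹ ≡ 23 (mod 59), so λ ≡ 25·23 ≡ 44.
  x = λ² - 4 - 4 = 1936 - 8 ≡ 40; y = λ·(4 - 40) - 9 ≡ 0. → (40, 0)
3P: (40, 0) + (4, 9). λ = (9 - 0)/(4 - 40) ≡ 9/23 mod 59. 23⁻¹ ≡ 18 (mod 59), so λ ≡ 44.
  x = λ² - 40 - 4 = 1936 - 44 ≡ 4; y = λ·(40 - 4) - 0 ≡ 50. → (4, 50)
4P: (4, 50) + (4, 9): same x and y₁ ≡ -y₂, so the sum is 𝒪.
4P = 𝒪, so the order is 4.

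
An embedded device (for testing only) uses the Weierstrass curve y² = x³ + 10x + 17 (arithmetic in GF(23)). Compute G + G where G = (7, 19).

tangent at (7, 19): λ = (3·7² + 10)/(2·19) ≡ 19/15. 15⁻¹ ≡ 20 (mod 23), so λ ≡ 19·20 ≡ 12.
  x = λ² - 7 - 7 = 144 - 14 ≡ 15; y = λ·(7 - 15) - 19 ≡ 0. → (15, 0)

(15, 0)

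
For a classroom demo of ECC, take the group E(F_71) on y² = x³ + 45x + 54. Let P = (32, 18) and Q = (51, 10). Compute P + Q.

(46, 29)

(32, 18) + (51, 10). λ = (10 - 18)/(51 - 32) ≡ 63/19 mod 71. 19⁻¹ ≡ 15 (mod 71), so λ ≡ 22.
  x = λ² - 32 - 51 = 484 - 83 ≡ 46; y = λ·(32 - 46) - 18 ≡ 29. → (46, 29)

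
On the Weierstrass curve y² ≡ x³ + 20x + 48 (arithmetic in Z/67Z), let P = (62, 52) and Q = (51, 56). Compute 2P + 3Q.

(40, 40)

First 2P:
Repeated addition: build up to 2P.
2P: tangent at (62, 52): λ = (3·62² + 20)/(2·52) ≡ 28/37. 37⁻¹ ≡ 29 (mod 67), so λ ≡ 28·29 ≡ 8.
  x = λ² - 62 - 62 = 64 - 124 ≡ 7; y = λ·(62 - 7) - 52 ≡ 53. → (7, 53)
2P = (7, 53).
Next 3Q:
Repeated addition: build up to 3Q.
2Q: tangent at (51, 56): λ = (3·51² + 20)/(2·56) ≡ 51/45. 45⁻¹ ≡ 3 (mod 67), so λ ≡ 51·3 ≡ 19.
  x = λ² - 51 - 51 = 361 - 102 ≡ 58; y = λ·(51 - 58) - 56 ≡ 12. → (58, 12)
3Q: (58, 12) + (51, 56). λ = (56 - 12)/(51 - 58) ≡ 44/60 mod 67. 60⁻¹ ≡ 19 (mod 67), so λ ≡ 32.
  x = λ² - 58 - 51 = 1024 - 109 ≡ 44; y = λ·(58 - 44) - 12 ≡ 34. → (44, 34)
3Q = (44, 34).
Finally 2P + 3Q:
(7, 53) + (44, 34). λ = (34 - 53)/(44 - 7) ≡ 48/37 mod 67. 37⁻¹ ≡ 29 (mod 67), so λ ≡ 52.
  x = λ² - 7 - 44 = 2704 - 51 ≡ 40; y = λ·(7 - 40) - 53 ≡ 40. → (40, 40)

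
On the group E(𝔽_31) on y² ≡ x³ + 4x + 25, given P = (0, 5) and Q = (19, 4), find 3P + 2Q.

First 3P:
Repeated addition: build up to 3P.
2P: tangent at (0, 5): λ = (3·0² + 4)/(2·5) ≡ 4/10. 10⁻¹ ≡ 28 (mod 31) since 10·28 = 280 ≡ 1, so λ ≡ 4·28 ≡ 19.
  x = λ² - 0 - 0 = 361 - 0 ≡ 20; y = λ·(0 - 20) - 5 ≡ 18. → (20, 18)
3P: (20, 18) + (0, 5). λ = (5 - 18)/(0 - 20) ≡ 18/11 mod 31. 11⁻¹ ≡ 17 (mod 31), so λ ≡ 27.
  x = λ² - 20 - 0 = 729 - 20 ≡ 27; y = λ·(20 - 27) - 18 ≡ 10. → (27, 10)
3P = (27, 10).
Next 2Q:
Repeated addition: build up to 2Q.
2Q: tangent at (19, 4): λ = (3·19² + 4)/(2·4) ≡ 2/8. 8⁻¹ ≡ 4 (mod 31), so λ ≡ 2·4 ≡ 8.
  x = λ² - 19 - 19 = 64 - 38 ≡ 26; y = λ·(19 - 26) - 4 ≡ 2. → (26, 2)
2Q = (26, 2).
Finally 3P + 2Q:
(27, 10) + (26, 2). λ = (2 - 10)/(26 - 27) ≡ 23/30 mod 31. 30⁻¹ ≡ 30 (mod 31) since 30·30 = 900 ≡ 1, so λ ≡ 8.
  x = λ² - 27 - 26 = 64 - 53 ≡ 11; y = λ·(27 - 11) - 10 ≡ 25. → (11, 25)

(11, 25)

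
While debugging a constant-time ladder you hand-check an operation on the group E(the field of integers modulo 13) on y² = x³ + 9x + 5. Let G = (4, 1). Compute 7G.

Repeated addition: build up to 7G.
2G: tangent at (4, 1): λ = (3·4² + 9)/(2·1) ≡ 5/2. 2⁻¹ ≡ 7 (mod 13) since 2·7 = 14 ≡ 1, so λ ≡ 5·7 ≡ 9.
  x = λ² - 4 - 4 = 81 - 8 ≡ 8; y = λ·(4 - 8) - 1 ≡ 2. → (8, 2)
3G: (8, 2) + (4, 1). λ = (1 - 2)/(4 - 8) ≡ 12/9 mod 13. 9⁻¹ ≡ 3 (mod 13), so λ ≡ 10.
  x = λ² - 8 - 4 = 100 - 12 ≡ 10; y = λ·(8 - 10) - 2 ≡ 4. → (10, 4)
4G: (10, 4) + (4, 1). λ = (1 - 4)/(4 - 10) ≡ 10/7 mod 13. 7⁻¹ ≡ 2 (mod 13) since 7·2 = 14 ≡ 1, so λ ≡ 7.
  x = λ² - 10 - 4 = 49 - 14 ≡ 9; y = λ·(10 - 9) - 4 ≡ 3. → (9, 3)
5G: (9, 3) + (4, 1). λ = (1 - 3)/(4 - 9) ≡ 11/8 mod 13. 8⁻¹ ≡ 5 (mod 13), so λ ≡ 3.
  x = λ² - 9 - 4 = 9 - 13 ≡ 9; y = λ·(9 - 9) - 3 ≡ 10. → (9, 10)
6G: (9, 10) + (4, 1). λ = (1 - 10)/(4 - 9) ≡ 4/8 mod 13. 8⁻¹ ≡ 5 (mod 13), so λ ≡ 7.
  x = λ² - 9 - 4 = 49 - 13 ≡ 10; y = λ·(9 - 10) - 10 ≡ 9. → (10, 9)
7G: (10, 9) + (4, 1). λ = (1 - 9)/(4 - 10) ≡ 5/7 mod 13. 7⁻¹ ≡ 2 (mod 13) since 7·2 = 14 ≡ 1, so λ ≡ 10.
  x = λ² - 10 - 4 = 100 - 14 ≡ 8; y = λ·(10 - 8) - 9 ≡ 11. → (8, 11)

(8, 11)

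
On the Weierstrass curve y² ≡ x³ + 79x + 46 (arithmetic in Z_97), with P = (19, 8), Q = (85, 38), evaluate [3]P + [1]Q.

(80, 17)

First 3P:
Repeated addition: build up to 3P.
2P: tangent at (19, 8): λ = (3·19² + 79)/(2·8) ≡ 95/16. 16⁻¹ ≡ 91 (mod 97) since 16·91 = 1456 ≡ 1, so λ ≡ 95·91 ≡ 12.
  x = λ² - 19 - 19 = 144 - 38 ≡ 9; y = λ·(19 - 9) - 8 ≡ 15. → (9, 15)
3P: (9, 15) + (19, 8). λ = (8 - 15)/(19 - 9) ≡ 90/10 mod 97. 10⁻¹ ≡ 68 (mod 97), so λ ≡ 9.
  x = λ² - 9 - 19 = 81 - 28 ≡ 53; y = λ·(9 - 53) - 15 ≡ 74. → (53, 74)
3P = (53, 74).
Finally 3P + Q:
(53, 74) + (85, 38). λ = (38 - 74)/(85 - 53) ≡ 61/32 mod 97. 32⁻¹ ≡ 94 (mod 97), so λ ≡ 11.
  x = λ² - 53 - 85 = 121 - 138 ≡ 80; y = λ·(53 - 80) - 74 ≡ 17. → (80, 17)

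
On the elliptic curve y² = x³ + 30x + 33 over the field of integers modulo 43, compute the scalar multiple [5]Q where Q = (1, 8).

Double-and-add on 5 = (101)₂. Start with Q = (1, 8) for the leading 1-bit.
double: tangent at (1, 8): λ = (3·1² + 30)/(2·8) ≡ 33/16. 16⁻¹ ≡ 35 (mod 43) since 16·35 = 560 ≡ 1, so λ ≡ 33·35 ≡ 37.
  x = λ² - 1 - 1 = 1369 - 2 ≡ 34; y = λ·(1 - 34) - 8 ≡ 18. → (34, 18)
double: tangent at (34, 18): λ = (3·34² + 30)/(2·18) ≡ 15/36. 36⁻¹ ≡ 6 (mod 43), so λ ≡ 15·6 ≡ 4.
  x = λ² - 34 - 34 = 16 - 68 ≡ 34; y = λ·(34 - 34) - 18 ≡ 25. → (34, 25)
add Q: (34, 25) + (1, 8). λ = (8 - 25)/(1 - 34) ≡ 26/10 mod 43. 10⁻¹ ≡ 13 (mod 43), so λ ≡ 37.
  x = λ² - 34 - 1 = 1369 - 35 ≡ 1; y = λ·(34 - 1) - 25 ≡ 35. → (1, 35)

(1, 35)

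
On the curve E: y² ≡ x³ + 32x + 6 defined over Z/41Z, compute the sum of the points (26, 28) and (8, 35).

(5, 39)

(26, 28) + (8, 35). λ = (35 - 28)/(8 - 26) ≡ 7/23 mod 41. 23⁻¹ ≡ 25 (mod 41), so λ ≡ 11.
  x = λ² - 26 - 8 = 121 - 34 ≡ 5; y = λ·(26 - 5) - 28 ≡ 39. → (5, 39)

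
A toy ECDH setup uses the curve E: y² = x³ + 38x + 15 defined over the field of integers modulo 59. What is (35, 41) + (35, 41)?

tangent at (35, 41): λ = (3·35² + 38)/(2·41) ≡ 55/23. 23⁻¹ ≡ 18 (mod 59), so λ ≡ 55·18 ≡ 46.
  x = λ² - 35 - 35 = 2116 - 70 ≡ 40; y = λ·(35 - 40) - 41 ≡ 24. → (40, 24)

(40, 24)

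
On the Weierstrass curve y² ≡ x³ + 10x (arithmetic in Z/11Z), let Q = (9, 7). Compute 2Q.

tangent at (9, 7): λ = (3·9² + 10)/(2·7) ≡ 0/3. 3⁻¹ ≡ 4 (mod 11) since 3·4 = 12 ≡ 1, so λ ≡ 0·4 ≡ 0.
  x = λ² - 9 - 9 = 0 - 18 ≡ 4; y = λ·(9 - 4) - 7 ≡ 4. → (4, 4)

(4, 4)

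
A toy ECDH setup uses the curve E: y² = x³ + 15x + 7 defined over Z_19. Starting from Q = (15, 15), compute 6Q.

Repeated addition: build up to 6Q.
2Q: tangent at (15, 15): λ = (3·15² + 15)/(2·15) ≡ 6/11. 11⁻¹ ≡ 7 (mod 19) since 11·7 = 77 ≡ 1, so λ ≡ 6·7 ≡ 4.
  x = λ² - 15 - 15 = 16 - 30 ≡ 5; y = λ·(15 - 5) - 15 ≡ 6. → (5, 6)
3Q: (5, 6) + (15, 15). λ = (15 - 6)/(15 - 5) ≡ 9/10 mod 19. 10⁻¹ ≡ 2 (mod 19) since 10·2 = 20 ≡ 1, so λ ≡ 18.
  x = λ² - 5 - 15 = 324 - 20 ≡ 0; y = λ·(5 - 0) - 6 ≡ 8. → (0, 8)
4Q: (0, 8) + (15, 15). λ = (15 - 8)/(15 - 0) ≡ 7/15 mod 19. 15⁻¹ ≡ 14 (mod 19), so λ ≡ 3.
  x = λ² - 0 - 15 = 9 - 15 ≡ 13; y = λ·(0 - 13) - 8 ≡ 10. → (13, 10)
5Q: (13, 10) + (15, 15). λ = (15 - 10)/(15 - 13) ≡ 5/2 mod 19. 2⁻¹ ≡ 10 (mod 19), so λ ≡ 12.
  x = λ² - 13 - 15 = 144 - 28 ≡ 2; y = λ·(13 - 2) - 10 ≡ 8. → (2, 8)
6Q: (2, 8) + (15, 15). λ = (15 - 8)/(15 - 2) ≡ 7/13 mod 19. 13⁻¹ ≡ 3 (mod 19) since 13·3 = 39 ≡ 1, so λ ≡ 2.
  x = λ² - 2 - 15 = 4 - 17 ≡ 6; y = λ·(2 - 6) - 8 ≡ 3. → (6, 3)

(6, 3)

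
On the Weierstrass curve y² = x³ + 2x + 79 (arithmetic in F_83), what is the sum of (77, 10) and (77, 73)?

O

The two points share x = 77 and their y-coordinates satisfy 10 + 73 ≡ 0 (mod 83), so they are inverses. Their sum is O.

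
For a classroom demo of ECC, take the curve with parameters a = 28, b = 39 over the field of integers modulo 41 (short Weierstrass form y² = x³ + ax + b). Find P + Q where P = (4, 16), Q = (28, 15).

(30, 9)

(4, 16) + (28, 15). λ = (15 - 16)/(28 - 4) ≡ 40/24 mod 41. 24⁻¹ ≡ 12 (mod 41) since 24·12 = 288 ≡ 1, so λ ≡ 29.
  x = λ² - 4 - 28 = 841 - 32 ≡ 30; y = λ·(4 - 30) - 16 ≡ 9. → (30, 9)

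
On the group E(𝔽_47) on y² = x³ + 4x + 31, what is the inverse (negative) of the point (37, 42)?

-(37, 42) = (37, -42 mod 47) = (37, 5).

(37, 5)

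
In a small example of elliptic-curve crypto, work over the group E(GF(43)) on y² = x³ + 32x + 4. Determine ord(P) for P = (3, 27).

2P: tangent at (3, 27): λ = (3·3² + 32)/(2·27) ≡ 16/11. 11⁻¹ ≡ 4 (mod 43) since 11·4 = 44 ≡ 1, so λ ≡ 16·4 ≡ 21.
  x = λ² - 3 - 3 = 441 - 6 ≡ 5; y = λ·(3 - 5) - 27 ≡ 17. → (5, 17)
3P: (5, 17) + (3, 27). λ = (27 - 17)/(3 - 5) ≡ 10/41 mod 43. 41⁻¹ ≡ 21 (mod 43), so λ ≡ 38.
  x = λ² - 5 - 3 = 1444 - 8 ≡ 17; y = λ·(5 - 17) - 17 ≡ 0. → (17, 0)
4P: (17, 0) + (3, 27). λ = (27 - 0)/(3 - 17) ≡ 27/29 mod 43. 29⁻¹ ≡ 3 (mod 43) since 29·3 = 87 ≡ 1, so λ ≡ 38.
  x = λ² - 17 - 3 = 1444 - 20 ≡ 5; y = λ·(17 - 5) - 0 ≡ 26. → (5, 26)
5P: (5, 26) + (3, 27). λ = (27 - 26)/(3 - 5) ≡ 1/41 mod 43. 41⁻¹ ≡ 21 (mod 43) since 41·21 = 861 ≡ 1, so λ ≡ 21.
  x = λ² - 5 - 3 = 441 - 8 ≡ 3; y = λ·(5 - 3) - 26 ≡ 16. → (3, 16)
6P: (3, 16) + (3, 27): same x and y₁ ≡ -y₂, so the sum is O.
6P = O, so the order is 6.

6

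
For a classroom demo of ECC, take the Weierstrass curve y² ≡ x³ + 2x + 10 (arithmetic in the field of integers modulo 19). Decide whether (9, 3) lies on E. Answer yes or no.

no

y² = 3² ≡ 9; x³ + 2x + 10 = 757 ≡ 16 (mod 19). 9 ≠ 16.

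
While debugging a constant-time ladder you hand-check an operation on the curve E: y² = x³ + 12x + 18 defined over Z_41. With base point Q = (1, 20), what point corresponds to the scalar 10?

(11, 13)

Double-and-add on 10 = (1010)₂. Start with Q = (1, 20) for the leading 1-bit.
double: tangent at (1, 20): λ = (3·1² + 12)/(2·20) ≡ 15/40. 40⁻¹ ≡ 40 (mod 41) since 40·40 = 1600 ≡ 1, so λ ≡ 15·40 ≡ 26.
  x = λ² - 1 - 1 = 676 - 2 ≡ 18; y = λ·(1 - 18) - 20 ≡ 30. → (18, 30)
double: tangent at (18, 30): λ = (3·18² + 12)/(2·30) ≡ 0/19. 19⁻¹ ≡ 13 (mod 41) since 19·13 = 247 ≡ 1, so λ ≡ 0·13 ≡ 0.
  x = λ² - 18 - 18 = 0 - 36 ≡ 5; y = λ·(18 - 5) - 30 ≡ 11. → (5, 11)
add Q: (5, 11) + (1, 20). λ = (20 - 11)/(1 - 5) ≡ 9/37 mod 41. 37⁻¹ ≡ 10 (mod 41) since 37·10 = 370 ≡ 1, so λ ≡ 8.
  x = λ² - 5 - 1 = 64 - 6 ≡ 17; y = λ·(5 - 17) - 11 ≡ 16. → (17, 16)
double: tangent at (17, 16): λ = (3·17² + 12)/(2·16) ≡ 18/32. 32⁻¹ ≡ 9 (mod 41), so λ ≡ 18·9 ≡ 39.
  x = λ² - 17 - 17 = 1521 - 34 ≡ 11; y = λ·(17 - 11) - 16 ≡ 13. → (11, 13)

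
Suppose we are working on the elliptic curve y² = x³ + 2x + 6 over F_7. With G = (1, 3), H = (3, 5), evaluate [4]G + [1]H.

(5, 6)

First 4G:
Repeated addition: build up to 4G.
2G: tangent at (1, 3): λ = (3·1² + 2)/(2·3) ≡ 5/6. 6⁻¹ ≡ 6 (mod 7), so λ ≡ 5·6 ≡ 2.
  x = λ² - 1 - 1 = 4 - 2 ≡ 2; y = λ·(1 - 2) - 3 ≡ 2. → (2, 2)
3G: (2, 2) + (1, 3). λ = (3 - 2)/(1 - 2) ≡ 1/6 mod 7. 6⁻¹ ≡ 6 (mod 7) since 6·6 = 36 ≡ 1, so λ ≡ 6.
  x = λ² - 2 - 1 = 36 - 3 ≡ 5; y = λ·(2 - 5) - 2 ≡ 1. → (5, 1)
4G: (5, 1) + (1, 3). λ = (3 - 1)/(1 - 5) ≡ 2/3 mod 7. 3⁻¹ ≡ 5 (mod 7), so λ ≡ 3.
  x = λ² - 5 - 1 = 9 - 6 ≡ 3; y = λ·(5 - 3) - 1 ≡ 5. → (3, 5)
4G = (3, 5).
Finally 4G + H:
tangent at (3, 5): λ = (3·3² + 2)/(2·5) ≡ 1/3. 3⁻¹ ≡ 5 (mod 7), so λ ≡ 1·5 ≡ 5.
  x = λ² - 3 - 3 = 25 - 6 ≡ 5; y = λ·(3 - 5) - 5 ≡ 6. → (5, 6)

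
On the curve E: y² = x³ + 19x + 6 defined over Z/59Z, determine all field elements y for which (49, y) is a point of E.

none

x³ + 19x + 6 = 118586 ≡ 55 (mod 59).
55 is a non-residue mod 59; no y exists.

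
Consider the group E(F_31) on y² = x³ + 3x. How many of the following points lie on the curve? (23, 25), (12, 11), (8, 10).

(23, 25): 25² ≡ 5, rhs ≡ 22 → off.
(12, 11): 11² ≡ 28, rhs ≡ 28 → on.
(8, 10): 10² ≡ 7, rhs ≡ 9 → off.

1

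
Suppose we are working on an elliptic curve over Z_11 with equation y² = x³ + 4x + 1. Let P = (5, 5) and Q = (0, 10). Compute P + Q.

(7, 8)

(5, 5) + (0, 10). λ = (10 - 5)/(0 - 5) ≡ 5/6 mod 11. 6⁻¹ ≡ 2 (mod 11) since 6·2 = 12 ≡ 1, so λ ≡ 10.
  x = λ² - 5 - 0 = 100 - 5 ≡ 7; y = λ·(5 - 7) - 5 ≡ 8. → (7, 8)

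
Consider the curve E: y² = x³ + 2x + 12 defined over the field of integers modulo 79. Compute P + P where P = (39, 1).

tangent at (39, 1): λ = (3·39² + 2)/(2·1) ≡ 62/2. 2⁻¹ ≡ 40 (mod 79) since 2·40 = 80 ≡ 1, so λ ≡ 62·40 ≡ 31.
  x = λ² - 39 - 39 = 961 - 78 ≡ 14; y = λ·(39 - 14) - 1 ≡ 63. → (14, 63)

(14, 63)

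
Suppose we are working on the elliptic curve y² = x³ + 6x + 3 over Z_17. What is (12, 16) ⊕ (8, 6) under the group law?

(16, 8)

(12, 16) + (8, 6). λ = (6 - 16)/(8 - 12) ≡ 7/13 mod 17. 13⁻¹ ≡ 4 (mod 17), so λ ≡ 11.
  x = λ² - 12 - 8 = 121 - 20 ≡ 16; y = λ·(12 - 16) - 16 ≡ 8. → (16, 8)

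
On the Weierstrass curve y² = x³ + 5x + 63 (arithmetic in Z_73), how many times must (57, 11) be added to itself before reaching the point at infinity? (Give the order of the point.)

11

2P: tangent at (57, 11): λ = (3·57² + 5)/(2·11) ≡ 43/22. 22⁻¹ ≡ 10 (mod 73), so λ ≡ 43·10 ≡ 65.
  x = λ² - 57 - 57 = 4225 - 114 ≡ 23; y = λ·(57 - 23) - 11 ≡ 9. → (23, 9)
3P: (23, 9) + (57, 11). λ = (11 - 9)/(57 - 23) ≡ 2/34 mod 73. 34⁻¹ ≡ 58 (mod 73), so λ ≡ 43.
  x = λ² - 23 - 57 = 1849 - 80 ≡ 17; y = λ·(23 - 17) - 9 ≡ 30. → (17, 30)
4P: (17, 30) + (57, 11). λ = (11 - 30)/(57 - 17) ≡ 54/40 mod 73. 40⁻¹ ≡ 42 (mod 73), so λ ≡ 5.
  x = λ² - 17 - 57 = 25 - 74 ≡ 24; y = λ·(17 - 24) - 30 ≡ 8. → (24, 8)
5P: (24, 8) + (57, 11). λ = (11 - 8)/(57 - 24) ≡ 3/33 mod 73. 33⁻¹ ≡ 31 (mod 73), so λ ≡ 20.
  x = λ² - 24 - 57 = 400 - 81 ≡ 27; y = λ·(24 - 27) - 8 ≡ 5. → (27, 5)
6P: (27, 5) + (57, 11). λ = (11 - 5)/(57 - 27) ≡ 6/30 mod 73. 30⁻¹ ≡ 56 (mod 73), so λ ≡ 44.
  x = λ² - 27 - 57 = 1936 - 84 ≡ 27; y = λ·(27 - 27) - 5 ≡ 68. → (27, 68)
7P: (27, 68) + (57, 11). λ = (11 - 68)/(57 - 27) ≡ 16/30 mod 73. 30⁻¹ ≡ 56 (mod 73), so λ ≡ 20.
  x = λ² - 27 - 57 = 400 - 84 ≡ 24; y = λ·(27 - 24) - 68 ≡ 65. → (24, 65)
8P: (24, 65) + (57, 11). λ = (11 - 65)/(57 - 24) ≡ 19/33 mod 73. 33⁻¹ ≡ 31 (mod 73), so λ ≡ 5.
  x = λ² - 24 - 57 = 25 - 81 ≡ 17; y = λ·(24 - 17) - 65 ≡ 43. → (17, 43)
9P: (17, 43) + (57, 11). λ = (11 - 43)/(57 - 17) ≡ 41/40 mod 73. 40⁻¹ ≡ 42 (mod 73) since 40·42 = 1680 ≡ 1, so λ ≡ 43.
  x = λ² - 17 - 57 = 1849 - 74 ≡ 23; y = λ·(17 - 23) - 43 ≡ 64. → (23, 64)
10P: (23, 64) + (57, 11). λ = (11 - 64)/(57 - 23) ≡ 20/34 mod 73. 34⁻¹ ≡ 58 (mod 73), so λ ≡ 65.
  x = λ² - 23 - 57 = 4225 - 80 ≡ 57; y = λ·(23 - 57) - 64 ≡ 62. → (57, 62)
11P: (57, 62) + (57, 11): same x and y₁ ≡ -y₂, so the sum is the point at infinity.
11P = the point at infinity, so the order is 11.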